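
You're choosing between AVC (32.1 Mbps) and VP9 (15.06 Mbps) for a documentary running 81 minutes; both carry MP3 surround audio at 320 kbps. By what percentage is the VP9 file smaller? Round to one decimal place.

52.6%

81 min = 4860 s
Audio: 320 kbps = 0.320 Mbps.
AVC: 32.420 Mbps × 4860 s = 157561.2 Mb = 18.343 GiB.
VP9: 15.380 Mbps × 4860 s = 74746.8 Mb = 8.702 GiB.
Reduction: (1 − 8.702/18.343) × 100 = 52.56%.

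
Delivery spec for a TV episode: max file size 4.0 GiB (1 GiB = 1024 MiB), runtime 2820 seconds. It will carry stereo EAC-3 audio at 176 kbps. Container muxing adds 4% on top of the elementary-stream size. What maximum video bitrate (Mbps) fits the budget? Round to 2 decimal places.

Budget: 4.0 GiB = 34359.7 Mb.
Stream payload after overhead: 34359.7 / 1.04 = 33038.2 Mb.
Total bitrate budget: 33038.2 Mb / 2820 s = 11.716 Mbps.
Audio: 176 kbps = 0.176 Mbps.
Video: 11.716 − 0.176 = 11.540 Mbps.

11.54 Mbps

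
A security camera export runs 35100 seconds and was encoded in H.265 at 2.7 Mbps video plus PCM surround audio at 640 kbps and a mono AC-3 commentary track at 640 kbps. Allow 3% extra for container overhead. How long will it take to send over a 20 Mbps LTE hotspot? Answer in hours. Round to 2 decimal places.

2.00 hours

Audio total: 640 + 640 = 1280 kbps = 1.280 Mbps.
Total bitrate: 3.980 Mbps.
File: 3.980 Mbps × 35100 s = 139698.0 Mb.
With 3% container overhead: ×1.03. → 143888.9 Mb.
At 20 Mbps: 143888.9 / 20 = 7194.4 s ≈ 2 hours.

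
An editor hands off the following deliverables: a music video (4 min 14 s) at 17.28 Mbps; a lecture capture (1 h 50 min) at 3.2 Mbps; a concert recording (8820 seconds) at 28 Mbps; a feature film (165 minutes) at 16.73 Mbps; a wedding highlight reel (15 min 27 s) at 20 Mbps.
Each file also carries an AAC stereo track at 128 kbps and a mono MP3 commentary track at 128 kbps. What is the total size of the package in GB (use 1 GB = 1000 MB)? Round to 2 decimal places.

57.93 GB

Audio total: 128 + 128 = 256 kbps = 0.256 Mbps.
music video: 17.536 Mbps × 254 s = 4454.1 Mb
lecture capture: 3.456 Mbps × 6600 s = 22809.6 Mb
concert recording: 28.256 Mbps × 8820 s = 249217.9 Mb
feature film: 16.986 Mbps × 9900 s = 168161.4 Mb
wedding highlight reel: 20.256 Mbps × 927 s = 18777.3 Mb
Total: 463420.4 Mb = 57927.5 MB.
= 57.93 GB.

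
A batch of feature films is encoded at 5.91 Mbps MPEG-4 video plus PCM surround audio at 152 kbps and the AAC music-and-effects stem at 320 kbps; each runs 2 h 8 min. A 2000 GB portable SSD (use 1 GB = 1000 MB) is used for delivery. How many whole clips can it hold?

326

2 h 8 min = 128 min = 7680 s
Audio total: 152 + 320 = 472 kbps = 0.472 Mbps.
Total bitrate: 6.382 Mbps.
Per item: 6.382 Mbps × 7680 s = 49,014 Mb = 6,127 MB.
Capacity: 2000 GB = 16,000,000 Mb; 326.44 items → 326 complete.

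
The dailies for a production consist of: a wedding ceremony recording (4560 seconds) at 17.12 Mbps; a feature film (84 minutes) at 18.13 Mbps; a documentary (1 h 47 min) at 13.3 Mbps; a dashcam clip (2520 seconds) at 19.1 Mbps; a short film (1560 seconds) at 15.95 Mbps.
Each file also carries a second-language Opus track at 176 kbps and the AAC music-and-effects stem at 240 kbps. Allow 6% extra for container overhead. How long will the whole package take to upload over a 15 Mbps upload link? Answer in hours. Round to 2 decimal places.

Audio total: 176 + 240 = 416 kbps = 0.416 Mbps.
wedding ceremony recording: 17.536 Mbps × 4560 s × 1.06 = 84762.0 Mb
feature film: 18.546 Mbps × 5040 s × 1.06 = 99080.2 Mb
documentary: 13.716 Mbps × 6420 s × 1.06 = 93340.1 Mb
dashcam clip: 19.516 Mbps × 2520 s × 1.06 = 52131.1 Mb
short film: 16.366 Mbps × 1560 s × 1.06 = 27062.8 Mb
Total: 356376.2 Mb = 44547.0 MB.
At 15 Mbps: 356376.2 / 15 = 23758 s ≈ 6.6 hours.

6.60 hours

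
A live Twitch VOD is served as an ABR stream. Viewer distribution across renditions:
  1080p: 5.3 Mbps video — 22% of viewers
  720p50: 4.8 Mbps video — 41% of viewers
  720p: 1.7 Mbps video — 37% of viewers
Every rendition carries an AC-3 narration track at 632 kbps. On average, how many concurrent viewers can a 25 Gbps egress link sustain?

5688

Audio: 632 kbps = 0.632 Mbps.
Average per-viewer bitrate: 0.22×5.932 + 0.41×5.432 + 0.37×2.332 = 4.395 Mbps.
25 Gbps = 25,000 Mbps; 25,000 / 4.395 = 5688.28 → 5688.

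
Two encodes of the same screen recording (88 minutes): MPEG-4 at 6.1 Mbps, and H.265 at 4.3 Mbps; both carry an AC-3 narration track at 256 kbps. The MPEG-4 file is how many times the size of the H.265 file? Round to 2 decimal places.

88 min = 5280 s
Audio: 256 kbps = 0.256 Mbps.
MPEG-4: 6.356 Mbps × 5280 s = 33559.7 Mb = 4.195 GB.
H.265: 4.556 Mbps × 5280 s = 24055.7 Mb = 3.007 GB.
Ratio: 4.195 / 3.007 = 1.395.

1.40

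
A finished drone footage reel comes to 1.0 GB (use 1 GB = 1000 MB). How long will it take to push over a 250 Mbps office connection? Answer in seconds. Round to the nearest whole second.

32 seconds

File: 1.0 GB = 8000.0 Mb.
At 250 Mbps: 8000.0 / 250 = 32.0 s ≈ 32 seconds.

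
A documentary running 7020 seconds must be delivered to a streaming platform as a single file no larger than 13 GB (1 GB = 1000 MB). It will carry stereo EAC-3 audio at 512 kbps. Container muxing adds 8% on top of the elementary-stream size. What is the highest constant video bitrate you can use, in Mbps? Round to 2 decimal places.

13.21 Mbps

Budget: 13 GB = 104000.0 Mb.
Stream payload after overhead: 104000.0 / 1.08 = 96296.3 Mb.
Total bitrate budget: 96296.3 Mb / 7020 s = 13.717 Mbps.
Audio: 512 kbps = 0.512 Mbps.
Video: 13.717 − 0.512 = 13.205 Mbps.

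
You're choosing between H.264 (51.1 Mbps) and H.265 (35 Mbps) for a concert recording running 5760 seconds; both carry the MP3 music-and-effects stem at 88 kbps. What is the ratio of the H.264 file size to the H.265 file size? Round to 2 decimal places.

Audio: 88 kbps = 0.088 Mbps.
H.264: 51.188 Mbps × 5760 s = 294842.9 Mb = 36.855 GB.
H.265: 35.088 Mbps × 5760 s = 202106.9 Mb = 25.263 GB.
Ratio: 36.855 / 25.263 = 1.459.

1.46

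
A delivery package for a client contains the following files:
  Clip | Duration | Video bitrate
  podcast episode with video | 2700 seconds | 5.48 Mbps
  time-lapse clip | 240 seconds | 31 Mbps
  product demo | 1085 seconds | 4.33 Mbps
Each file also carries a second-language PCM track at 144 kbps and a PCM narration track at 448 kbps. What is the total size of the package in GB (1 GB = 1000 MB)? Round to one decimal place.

Audio total: 144 + 448 = 592 kbps = 0.592 Mbps.
podcast episode with video: 6.072 Mbps × 2700 s = 16394.4 Mb
time-lapse clip: 31.592 Mbps × 240 s = 7582.1 Mb
product demo: 4.922 Mbps × 1085 s = 5340.4 Mb
Total: 29316.8 Mb = 3664.6 MB.
= 3.665 GB.

3.7 GB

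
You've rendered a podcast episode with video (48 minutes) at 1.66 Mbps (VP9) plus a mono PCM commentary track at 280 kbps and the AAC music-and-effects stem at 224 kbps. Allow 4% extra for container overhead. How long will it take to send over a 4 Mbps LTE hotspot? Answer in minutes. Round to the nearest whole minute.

48 min = 2880 s
Audio total: 280 + 224 = 504 kbps = 0.504 Mbps.
Total bitrate: 2.164 Mbps.
File: 2.164 Mbps × 2880 s = 6232.3 Mb.
With 4% container overhead: ×1.04. → 6481.6 Mb.
At 4 Mbps: 6481.6 / 4 = 1620.4 s ≈ 27 minutes.

27 minutes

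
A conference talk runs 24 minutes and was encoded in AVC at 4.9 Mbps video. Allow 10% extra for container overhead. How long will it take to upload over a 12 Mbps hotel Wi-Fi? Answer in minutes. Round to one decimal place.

24 min = 1440 s
File: 4.900 Mbps × 1440 s = 7056.0 Mb.
With 10% container overhead: ×1.10. → 7761.6 Mb.
At 12 Mbps: 7761.6 / 12 = 646.8 s ≈ 10.8 minutes.

10.8 minutes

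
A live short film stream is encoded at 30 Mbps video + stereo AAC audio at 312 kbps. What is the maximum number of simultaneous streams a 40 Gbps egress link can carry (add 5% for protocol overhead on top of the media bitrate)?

1256

Audio: 312 kbps = 0.312 Mbps.
Per-viewer media rate: 30.312 Mbps.
On the wire with 5% overhead: 31.828 Mbps.
40 Gbps = 40,000 Mbps; 40,000 / 31.828 = 1256.77 → 1256 viewers.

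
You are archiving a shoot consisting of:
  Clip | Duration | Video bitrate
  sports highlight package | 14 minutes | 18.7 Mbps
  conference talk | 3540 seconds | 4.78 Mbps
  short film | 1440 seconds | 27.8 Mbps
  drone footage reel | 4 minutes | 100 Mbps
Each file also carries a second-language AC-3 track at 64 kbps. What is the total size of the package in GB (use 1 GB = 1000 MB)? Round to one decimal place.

Audio: 64 kbps = 0.064 Mbps.
sports highlight package: 18.764 Mbps × 840 s = 15761.8 Mb
conference talk: 4.844 Mbps × 3540 s = 17147.8 Mb
short film: 27.864 Mbps × 1440 s = 40124.2 Mb
drone footage reel: 100.064 Mbps × 240 s = 24015.4 Mb
Total: 97049.0 Mb = 12131.1 MB.
= 12.13 GB.

12.1 GB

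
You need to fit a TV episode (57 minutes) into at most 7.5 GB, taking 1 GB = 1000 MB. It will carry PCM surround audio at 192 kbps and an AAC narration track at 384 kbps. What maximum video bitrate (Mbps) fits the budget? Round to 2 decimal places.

16.97 Mbps

Budget: 7.5 GB = 60000.0 Mb.
57 min = 3420 s
Total bitrate budget: 60000.0 Mb / 3420 s = 17.544 Mbps.
Audio total: 192 + 384 = 576 kbps = 0.576 Mbps.
Video: 17.544 − 0.576 = 16.968 Mbps.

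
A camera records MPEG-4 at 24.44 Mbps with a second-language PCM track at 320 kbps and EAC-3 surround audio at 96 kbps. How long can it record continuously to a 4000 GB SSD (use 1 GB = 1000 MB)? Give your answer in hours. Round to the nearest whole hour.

358 hours

Audio total: 320 + 96 = 416 kbps = 0.416 Mbps.
Total bitrate: 24.44 + 0.416 = 24.856 Mbps.
Capacity: 4000 GB = 32,000,000 Mb.
Recording time: 32,000,000 / 24.856 = 1,287,416 s ≈ 358 hours.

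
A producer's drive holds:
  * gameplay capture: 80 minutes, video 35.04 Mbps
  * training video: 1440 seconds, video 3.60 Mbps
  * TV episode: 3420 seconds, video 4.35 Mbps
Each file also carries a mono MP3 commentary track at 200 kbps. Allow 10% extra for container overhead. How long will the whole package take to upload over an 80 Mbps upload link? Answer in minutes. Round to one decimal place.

Audio: 200 kbps = 0.200 Mbps.
gameplay capture: 35.240 Mbps × 4800 s × 1.10 = 186067.2 Mb
training video: 3.800 Mbps × 1440 s × 1.10 = 6019.2 Mb
TV episode: 4.550 Mbps × 3420 s × 1.10 = 17117.1 Mb
Total: 209203.5 Mb = 26150.4 MB.
At 80 Mbps: 209203.5 / 80 = 2615 s ≈ 43.6 minutes.

43.6 minutes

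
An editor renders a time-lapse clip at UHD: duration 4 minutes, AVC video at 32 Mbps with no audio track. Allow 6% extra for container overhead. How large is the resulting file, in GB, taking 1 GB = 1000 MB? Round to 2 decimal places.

4 min = 240 s
Total bitrate: 32 Mbps.
Stream data: 32.000 Mbps × 240 s = 7680.0 Mb.
With 6% container overhead: ×1.06.
8,141 Mb ÷ 8 = 1,018 MB → 1.018 GB.

1.02 GB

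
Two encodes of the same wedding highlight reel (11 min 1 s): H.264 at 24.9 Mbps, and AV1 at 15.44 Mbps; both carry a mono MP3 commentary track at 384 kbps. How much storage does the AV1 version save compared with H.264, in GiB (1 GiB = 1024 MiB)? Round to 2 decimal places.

0.73 GiB

11 min 1 s = 661 s
Audio: 384 kbps = 0.384 Mbps.
H.264: 25.284 Mbps × 661 s = 16712.7 Mb = 1.946 GiB.
AV1: 15.824 Mbps × 661 s = 10459.7 Mb = 1.218 GiB.
Saving: 1.946 − 1.218 = 0.728 GiB.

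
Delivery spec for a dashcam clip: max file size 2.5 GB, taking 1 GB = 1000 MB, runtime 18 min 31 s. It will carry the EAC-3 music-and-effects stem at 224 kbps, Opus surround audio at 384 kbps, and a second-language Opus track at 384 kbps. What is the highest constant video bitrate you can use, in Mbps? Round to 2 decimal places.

17.01 Mbps

Budget: 2.5 GB = 20000.0 Mb.
18 min 31 s = 1111 s
Total bitrate budget: 20000.0 Mb / 1111 s = 18.002 Mbps.
Audio total: 224 + 384 + 384 = 992 kbps = 0.992 Mbps.
Video: 18.002 − 0.992 = 17.010 Mbps.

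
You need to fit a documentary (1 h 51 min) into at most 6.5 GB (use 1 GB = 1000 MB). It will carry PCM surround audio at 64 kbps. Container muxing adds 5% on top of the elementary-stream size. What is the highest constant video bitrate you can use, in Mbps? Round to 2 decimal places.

7.37 Mbps

Budget: 6.5 GB = 52000.0 Mb.
Stream payload after overhead: 52000.0 / 1.05 = 49523.8 Mb.
1 h 51 min = 111 min = 6660 s
Total bitrate budget: 49523.8 Mb / 6660 s = 7.436 Mbps.
Audio: 64 kbps = 0.064 Mbps.
Video: 7.436 − 0.064 = 7.372 Mbps.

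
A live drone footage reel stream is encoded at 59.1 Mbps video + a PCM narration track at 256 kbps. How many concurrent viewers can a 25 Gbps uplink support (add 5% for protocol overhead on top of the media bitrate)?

Audio: 256 kbps = 0.256 Mbps.
Per-viewer media rate: 59.356 Mbps.
On the wire with 5% overhead: 62.324 Mbps.
25 Gbps = 25,000 Mbps; 25,000 / 62.324 = 401.13 → 401 viewers.

401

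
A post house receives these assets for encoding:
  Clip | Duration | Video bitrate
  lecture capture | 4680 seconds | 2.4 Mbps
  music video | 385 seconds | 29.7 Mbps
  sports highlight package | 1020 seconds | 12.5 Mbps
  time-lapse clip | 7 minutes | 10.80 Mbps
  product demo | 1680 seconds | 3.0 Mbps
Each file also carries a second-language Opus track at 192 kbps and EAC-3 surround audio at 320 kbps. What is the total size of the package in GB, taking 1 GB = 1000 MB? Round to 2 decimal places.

Audio total: 192 + 320 = 512 kbps = 0.512 Mbps.
lecture capture: 2.912 Mbps × 4680 s = 13628.2 Mb
music video: 30.212 Mbps × 385 s = 11631.6 Mb
sports highlight package: 13.012 Mbps × 1020 s = 13272.2 Mb
time-lapse clip: 11.312 Mbps × 420 s = 4751.0 Mb
product demo: 3.512 Mbps × 1680 s = 5900.2 Mb
Total: 49183.2 Mb = 6147.9 MB.
= 6.148 GB.

6.15 GB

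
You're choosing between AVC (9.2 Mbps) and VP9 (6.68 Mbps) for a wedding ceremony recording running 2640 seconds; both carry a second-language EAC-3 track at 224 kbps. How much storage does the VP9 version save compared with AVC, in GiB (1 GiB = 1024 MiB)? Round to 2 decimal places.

Audio: 224 kbps = 0.224 Mbps.
AVC: 9.424 Mbps × 2640 s = 24879.4 Mb = 2.896 GiB.
VP9: 6.904 Mbps × 2640 s = 18226.6 Mb = 2.122 GiB.
Saving: 2.896 − 2.122 = 0.774 GiB.

0.77 GiB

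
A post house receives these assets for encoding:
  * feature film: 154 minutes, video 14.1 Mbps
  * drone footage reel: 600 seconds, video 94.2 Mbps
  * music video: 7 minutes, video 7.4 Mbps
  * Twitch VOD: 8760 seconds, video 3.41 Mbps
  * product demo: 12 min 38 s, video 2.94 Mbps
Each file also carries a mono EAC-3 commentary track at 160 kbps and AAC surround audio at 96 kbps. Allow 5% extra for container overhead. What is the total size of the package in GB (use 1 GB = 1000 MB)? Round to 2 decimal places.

Audio total: 160 + 96 = 256 kbps = 0.256 Mbps.
feature film: 14.356 Mbps × 9240 s × 1.05 = 139281.9 Mb
drone footage reel: 94.456 Mbps × 600 s × 1.05 = 59507.3 Mb
music video: 7.656 Mbps × 420 s × 1.05 = 3376.3 Mb
Twitch VOD: 3.666 Mbps × 8760 s × 1.05 = 33719.9 Mb
product demo: 3.196 Mbps × 758 s × 1.05 = 2543.7 Mb
Total: 238429.1 Mb = 29803.6 MB.
= 29.80 GB.

29.80 GB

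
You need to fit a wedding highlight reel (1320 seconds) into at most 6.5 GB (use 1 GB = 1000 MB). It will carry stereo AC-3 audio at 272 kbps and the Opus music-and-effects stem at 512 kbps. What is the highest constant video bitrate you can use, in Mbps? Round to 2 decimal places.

Budget: 6.5 GB = 52000.0 Mb.
Total bitrate budget: 52000.0 Mb / 1320 s = 39.394 Mbps.
Audio total: 272 + 512 = 784 kbps = 0.784 Mbps.
Video: 39.394 − 0.784 = 38.610 Mbps.

38.61 Mbps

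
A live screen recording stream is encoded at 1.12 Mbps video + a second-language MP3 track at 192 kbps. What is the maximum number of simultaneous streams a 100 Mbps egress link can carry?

Audio: 192 kbps = 0.192 Mbps.
Per-viewer media rate: 1.312 Mbps.
100 Mbps = 100.0 Mbps; 100.0 / 1.312 = 76.22 → 76 viewers.

76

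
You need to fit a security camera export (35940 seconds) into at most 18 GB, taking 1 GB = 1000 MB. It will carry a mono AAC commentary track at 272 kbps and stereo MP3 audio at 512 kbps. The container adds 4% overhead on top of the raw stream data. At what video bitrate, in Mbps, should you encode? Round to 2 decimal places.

Budget: 18 GB = 144000.0 Mb.
Stream payload after overhead: 144000.0 / 1.04 = 138461.5 Mb.
Total bitrate budget: 138461.5 Mb / 35940 s = 3.853 Mbps.
Audio total: 272 + 512 = 784 kbps = 0.784 Mbps.
Video: 3.853 − 0.784 = 3.069 Mbps.

3.07 Mbps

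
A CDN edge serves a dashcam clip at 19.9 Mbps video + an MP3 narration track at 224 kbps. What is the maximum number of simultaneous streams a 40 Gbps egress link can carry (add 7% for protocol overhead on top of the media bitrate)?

Audio: 224 kbps = 0.224 Mbps.
Per-viewer media rate: 20.124 Mbps.
On the wire with 7% overhead: 21.533 Mbps.
40 Gbps = 40,000 Mbps; 40,000 / 21.533 = 1857.64 → 1857 viewers.

1857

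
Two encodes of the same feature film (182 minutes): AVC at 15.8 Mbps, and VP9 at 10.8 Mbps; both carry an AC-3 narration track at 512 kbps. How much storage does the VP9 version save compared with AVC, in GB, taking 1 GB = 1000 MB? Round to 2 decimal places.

182 min = 10920 s
Audio: 512 kbps = 0.512 Mbps.
AVC: 16.312 Mbps × 10920 s = 178127.0 Mb = 22.266 GB.
VP9: 11.312 Mbps × 10920 s = 123527.0 Mb = 15.441 GB.
Saving: 22.266 − 15.441 = 6.825 GB.

6.83 GB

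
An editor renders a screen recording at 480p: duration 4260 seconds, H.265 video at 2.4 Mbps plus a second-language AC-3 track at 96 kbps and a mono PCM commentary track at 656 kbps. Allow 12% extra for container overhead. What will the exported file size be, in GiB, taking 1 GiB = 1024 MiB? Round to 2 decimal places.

1.75 GiB

Audio total: 96 + 656 = 752 kbps = 0.752 Mbps.
Total bitrate: 2.4 + 0.752 = 3.152 Mbps.
Stream data: 3.152 Mbps × 4260 s = 13427.5 Mb.
With 12% container overhead: ×1.12.
15,039 Mb = 1,879,852,800 bytes ÷ 1,073,741,824 = 1.751 GiB.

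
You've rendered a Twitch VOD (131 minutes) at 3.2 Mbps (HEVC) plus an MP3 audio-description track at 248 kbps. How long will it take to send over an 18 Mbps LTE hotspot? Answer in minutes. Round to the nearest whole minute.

131 min = 7860 s
Audio: 248 kbps = 0.248 Mbps.
Total bitrate: 3.448 Mbps.
File: 3.448 Mbps × 7860 s = 27101.3 Mb.
At 18 Mbps: 27101.3 / 18 = 1505.6 s ≈ 25.1 minutes.

25 minutes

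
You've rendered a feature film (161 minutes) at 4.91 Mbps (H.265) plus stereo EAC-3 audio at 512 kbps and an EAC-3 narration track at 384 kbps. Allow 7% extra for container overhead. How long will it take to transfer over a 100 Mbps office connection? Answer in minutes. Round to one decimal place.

161 min = 9660 s
Audio total: 512 + 384 = 896 kbps = 0.896 Mbps.
Total bitrate: 5.806 Mbps.
File: 5.806 Mbps × 9660 s = 56086.0 Mb.
With 7% container overhead: ×1.07. → 60012.0 Mb.
At 100 Mbps: 60012.0 / 100 = 600.1 s ≈ 10 minutes.

10.0 minutes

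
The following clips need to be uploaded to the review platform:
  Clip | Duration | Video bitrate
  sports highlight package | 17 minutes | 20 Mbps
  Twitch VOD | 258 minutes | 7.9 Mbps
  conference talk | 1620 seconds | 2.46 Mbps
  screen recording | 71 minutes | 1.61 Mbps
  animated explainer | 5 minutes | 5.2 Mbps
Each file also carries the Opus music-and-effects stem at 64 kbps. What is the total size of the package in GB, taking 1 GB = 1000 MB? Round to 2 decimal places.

Audio: 64 kbps = 0.064 Mbps.
sports highlight package: 20.064 Mbps × 1020 s = 20465.3 Mb
Twitch VOD: 7.964 Mbps × 15480 s = 123282.7 Mb
conference talk: 2.524 Mbps × 1620 s = 4088.9 Mb
screen recording: 1.674 Mbps × 4260 s = 7131.2 Mb
animated explainer: 5.264 Mbps × 300 s = 1579.2 Mb
Total: 156547.3 Mb = 19568.4 MB.
= 19.57 GB.

19.57 GB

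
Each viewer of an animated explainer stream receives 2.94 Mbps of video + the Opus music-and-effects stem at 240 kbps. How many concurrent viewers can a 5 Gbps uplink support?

Audio: 240 kbps = 0.240 Mbps.
Per-viewer media rate: 3.180 Mbps.
5 Gbps = 5,000 Mbps; 5,000 / 3.180 = 1572.33 → 1572 viewers.

1572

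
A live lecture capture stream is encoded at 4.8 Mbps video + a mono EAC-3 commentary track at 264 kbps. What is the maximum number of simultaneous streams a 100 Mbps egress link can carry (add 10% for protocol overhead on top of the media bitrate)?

Audio: 264 kbps = 0.264 Mbps.
Per-viewer media rate: 5.064 Mbps.
On the wire with 10% overhead: 5.570 Mbps.
100 Mbps = 100.0 Mbps; 100.0 / 5.570 = 17.95 → 17 viewers.

17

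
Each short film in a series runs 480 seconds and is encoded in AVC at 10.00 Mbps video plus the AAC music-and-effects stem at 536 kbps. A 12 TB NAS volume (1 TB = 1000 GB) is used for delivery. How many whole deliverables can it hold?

Audio: 536 kbps = 0.536 Mbps.
Total bitrate: 10.536 Mbps.
Per item: 10.536 Mbps × 480 s = 5,057 Mb = 632.2 MB.
Capacity: 12 TB = 96,000,000 Mb; 18982.54 items → 18982 complete.

18982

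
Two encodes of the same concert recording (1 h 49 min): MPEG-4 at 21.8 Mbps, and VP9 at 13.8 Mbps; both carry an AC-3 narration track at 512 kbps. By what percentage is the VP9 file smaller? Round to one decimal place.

1 h 49 min = 109 min = 6540 s
Audio: 512 kbps = 0.512 Mbps.
MPEG-4: 22.312 Mbps × 6540 s = 145920.5 Mb = 18.240 GB.
VP9: 14.312 Mbps × 6540 s = 93600.5 Mb = 11.700 GB.
Reduction: (1 − 11.700/18.240) × 100 = 35.86%.

35.9%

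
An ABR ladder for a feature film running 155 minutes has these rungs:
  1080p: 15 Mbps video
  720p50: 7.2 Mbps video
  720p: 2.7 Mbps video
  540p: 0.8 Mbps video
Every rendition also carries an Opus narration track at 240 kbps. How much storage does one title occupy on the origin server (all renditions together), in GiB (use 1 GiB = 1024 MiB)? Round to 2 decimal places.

155 min = 9300 s
Audio: 240 kbps = 0.240 Mbps.
Sum of rendition bitrates: (15+0.240) + (7.2+0.240) + (2.7+0.240) + (0.8+0.240) = 26.660 Mbps.
× 9300 s = 247,938 Mb = 30,992 MB = 28.86 GiB.

28.86 GiB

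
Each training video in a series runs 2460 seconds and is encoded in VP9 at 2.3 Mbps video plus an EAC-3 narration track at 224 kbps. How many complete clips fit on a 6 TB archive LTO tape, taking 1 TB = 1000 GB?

7730

Audio: 224 kbps = 0.224 Mbps.
Total bitrate: 2.524 Mbps.
Per item: 2.524 Mbps × 2460 s = 6,209 Mb = 776.1 MB.
Capacity: 6 TB = 48,000,000 Mb; 7730.66 items → 7730 complete.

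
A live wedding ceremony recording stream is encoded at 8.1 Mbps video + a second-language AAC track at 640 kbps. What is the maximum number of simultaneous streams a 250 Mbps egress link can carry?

Audio: 640 kbps = 0.640 Mbps.
Per-viewer media rate: 8.740 Mbps.
250 Mbps = 250.0 Mbps; 250.0 / 8.740 = 28.60 → 28 viewers.

28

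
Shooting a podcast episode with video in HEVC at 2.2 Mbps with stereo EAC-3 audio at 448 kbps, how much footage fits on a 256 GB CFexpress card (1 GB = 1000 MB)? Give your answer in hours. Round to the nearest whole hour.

215 hours

Audio: 448 kbps = 0.448 Mbps.
Total bitrate: 2.2 + 0.448 = 2.648 Mbps.
Capacity: 256 GB = 2,048,000 Mb.
Recording time: 2,048,000 / 2.648 = 773,414 s ≈ 215 hours.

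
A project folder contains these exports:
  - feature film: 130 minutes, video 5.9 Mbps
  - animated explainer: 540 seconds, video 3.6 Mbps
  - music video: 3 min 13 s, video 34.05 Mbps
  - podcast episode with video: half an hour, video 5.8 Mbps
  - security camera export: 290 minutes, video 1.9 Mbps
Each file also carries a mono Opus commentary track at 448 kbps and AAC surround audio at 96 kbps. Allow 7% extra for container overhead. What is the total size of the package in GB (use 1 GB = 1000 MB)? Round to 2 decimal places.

Audio total: 448 + 96 = 544 kbps = 0.544 Mbps.
feature film: 6.444 Mbps × 7800 s × 1.07 = 53781.6 Mb
animated explainer: 4.144 Mbps × 540 s × 1.07 = 2394.4 Mb
music video: 34.594 Mbps × 193 s × 1.07 = 7144.0 Mb
podcast episode with video: 6.344 Mbps × 1800 s × 1.07 = 12218.5 Mb
security camera export: 2.444 Mbps × 17400 s × 1.07 = 45502.4 Mb
Total: 121041.0 Mb = 15130.1 MB.
= 15.13 GB.

15.13 GB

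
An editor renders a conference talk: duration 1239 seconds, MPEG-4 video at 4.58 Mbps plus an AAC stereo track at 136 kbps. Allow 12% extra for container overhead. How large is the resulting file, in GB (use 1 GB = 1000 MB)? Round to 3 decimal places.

Audio: 136 kbps = 0.136 Mbps.
Total bitrate: 4.58 + 0.136 = 4.716 Mbps.
Stream data: 4.716 Mbps × 1239 s = 5843.1 Mb.
With 12% container overhead: ×1.12.
6,544 Mb ÷ 8 = 818.0 MB → 0.818 GB.

0.818 GB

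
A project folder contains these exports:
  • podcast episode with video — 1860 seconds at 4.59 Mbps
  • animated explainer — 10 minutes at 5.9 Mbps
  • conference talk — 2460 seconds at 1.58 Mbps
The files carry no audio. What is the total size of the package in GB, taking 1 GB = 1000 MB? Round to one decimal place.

podcast episode with video: 4.590 Mbps × 1860 s = 8537.4 Mb
animated explainer: 5.900 Mbps × 600 s = 3540.0 Mb
conference talk: 1.580 Mbps × 2460 s = 3886.8 Mb
Total: 15964.2 Mb = 1995.5 MB.
= 1.996 GB.

2.0 GB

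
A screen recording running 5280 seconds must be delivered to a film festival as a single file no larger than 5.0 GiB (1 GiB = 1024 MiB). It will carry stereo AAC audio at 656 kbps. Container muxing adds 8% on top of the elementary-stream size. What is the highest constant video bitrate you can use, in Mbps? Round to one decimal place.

6.9 Mbps

Budget: 5.0 GiB = 42949.7 Mb.
Stream payload after overhead: 42949.7 / 1.08 = 39768.2 Mb.
Total bitrate budget: 39768.2 Mb / 5280 s = 7.532 Mbps.
Audio: 656 kbps = 0.656 Mbps.
Video: 7.532 − 0.656 = 6.876 Mbps.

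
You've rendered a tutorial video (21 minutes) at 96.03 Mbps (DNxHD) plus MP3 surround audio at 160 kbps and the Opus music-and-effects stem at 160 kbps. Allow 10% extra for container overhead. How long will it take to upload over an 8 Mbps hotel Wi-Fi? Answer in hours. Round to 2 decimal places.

21 min = 1260 s
Audio total: 160 + 160 = 320 kbps = 0.320 Mbps.
Total bitrate: 96.350 Mbps.
File: 96.350 Mbps × 1260 s = 121401.0 Mb.
With 10% container overhead: ×1.10. → 133541.1 Mb.
At 8 Mbps: 133541.1 / 8 = 16692.6 s ≈ 4.64 hours.

4.64 hours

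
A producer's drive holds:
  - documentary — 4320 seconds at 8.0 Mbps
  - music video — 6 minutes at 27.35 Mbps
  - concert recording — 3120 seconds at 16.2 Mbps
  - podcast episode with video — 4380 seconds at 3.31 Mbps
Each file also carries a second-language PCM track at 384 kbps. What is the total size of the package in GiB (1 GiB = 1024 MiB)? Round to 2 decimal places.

Audio: 384 kbps = 0.384 Mbps.
documentary: 8.384 Mbps × 4320 s = 36218.9 Mb
music video: 27.734 Mbps × 360 s = 9984.2 Mb
concert recording: 16.584 Mbps × 3120 s = 51742.1 Mb
podcast episode with video: 3.694 Mbps × 4380 s = 16179.7 Mb
Total: 114124.9 Mb = 14265.6 MB.
= 13.29 GiB.

13.29 GiB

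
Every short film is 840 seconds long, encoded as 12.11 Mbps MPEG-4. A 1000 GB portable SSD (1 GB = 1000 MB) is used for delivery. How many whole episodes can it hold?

786

Per item: 12.110 Mbps × 840 s = 10,172 Mb = 1,272 MB.
Capacity: 1000 GB = 8,000,000 Mb; 786.44 items → 786 complete.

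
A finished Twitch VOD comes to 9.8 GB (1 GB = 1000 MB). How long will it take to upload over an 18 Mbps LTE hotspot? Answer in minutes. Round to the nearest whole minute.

73 minutes

File: 9.8 GB = 78400.0 Mb.
At 18 Mbps: 78400.0 / 18 = 4355.6 s ≈ 72.6 minutes.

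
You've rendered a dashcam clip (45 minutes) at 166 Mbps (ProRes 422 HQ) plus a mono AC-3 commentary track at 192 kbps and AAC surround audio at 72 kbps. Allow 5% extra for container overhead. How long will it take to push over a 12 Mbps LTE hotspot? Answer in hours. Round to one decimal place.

45 min = 2700 s
Audio total: 192 + 72 = 264 kbps = 0.264 Mbps.
Total bitrate: 166.264 Mbps.
File: 166.264 Mbps × 2700 s = 448912.8 Mb.
With 5% container overhead: ×1.05. → 471358.4 Mb.
At 12 Mbps: 471358.4 / 12 = 39279.9 s ≈ 10.9 hours.

10.9 hours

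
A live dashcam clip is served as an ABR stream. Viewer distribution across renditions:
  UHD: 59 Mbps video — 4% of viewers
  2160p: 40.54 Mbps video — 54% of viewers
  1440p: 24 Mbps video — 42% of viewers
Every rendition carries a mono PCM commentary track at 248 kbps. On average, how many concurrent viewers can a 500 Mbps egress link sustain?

14

Audio: 248 kbps = 0.248 Mbps.
Average per-viewer bitrate: 0.04×59.248 + 0.54×40.788 + 0.42×24.248 = 34.580 Mbps.
500 Mbps = 500.0 Mbps; 500.0 / 34.580 = 14.46 → 14.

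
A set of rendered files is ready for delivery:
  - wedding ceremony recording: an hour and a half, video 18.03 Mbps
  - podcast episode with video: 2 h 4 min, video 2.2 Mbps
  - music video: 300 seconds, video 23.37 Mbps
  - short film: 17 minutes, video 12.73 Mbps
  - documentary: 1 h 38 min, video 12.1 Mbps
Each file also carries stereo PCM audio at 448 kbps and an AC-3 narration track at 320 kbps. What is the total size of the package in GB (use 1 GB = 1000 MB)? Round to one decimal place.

Audio total: 448 + 320 = 768 kbps = 0.768 Mbps.
wedding ceremony recording: 18.798 Mbps × 5400 s = 101509.2 Mb
podcast episode with video: 2.968 Mbps × 7440 s = 22081.9 Mb
music video: 24.138 Mbps × 300 s = 7241.4 Mb
short film: 13.498 Mbps × 1020 s = 13768.0 Mb
documentary: 12.868 Mbps × 5880 s = 75663.8 Mb
Total: 220264.3 Mb = 27533.0 MB.
= 27.53 GB.

27.5 GB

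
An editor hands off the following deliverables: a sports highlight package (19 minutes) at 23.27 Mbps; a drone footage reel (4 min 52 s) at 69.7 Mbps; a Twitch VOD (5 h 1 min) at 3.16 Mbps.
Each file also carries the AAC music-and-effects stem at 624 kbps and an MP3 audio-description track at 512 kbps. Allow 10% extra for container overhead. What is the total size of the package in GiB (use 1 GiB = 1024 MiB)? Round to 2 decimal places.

Audio total: 624 + 512 = 1136 kbps = 1.136 Mbps.
sports highlight package: 24.406 Mbps × 1140 s × 1.10 = 30605.1 Mb
drone footage reel: 70.836 Mbps × 292 s × 1.10 = 22752.5 Mb
Twitch VOD: 4.296 Mbps × 18060 s × 1.10 = 85344.3 Mb
Total: 138702.0 Mb = 17337.7 MB.
= 16.15 GiB.

16.15 GiB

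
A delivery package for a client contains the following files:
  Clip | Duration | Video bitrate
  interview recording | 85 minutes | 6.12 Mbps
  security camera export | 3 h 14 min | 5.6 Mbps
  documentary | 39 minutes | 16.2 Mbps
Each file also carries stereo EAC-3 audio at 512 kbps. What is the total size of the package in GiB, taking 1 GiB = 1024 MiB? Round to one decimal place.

Audio: 512 kbps = 0.512 Mbps.
interview recording: 6.632 Mbps × 5100 s = 33823.2 Mb
security camera export: 6.112 Mbps × 11640 s = 71143.7 Mb
documentary: 16.712 Mbps × 2340 s = 39106.1 Mb
Total: 144073.0 Mb = 18009.1 MB.
= 16.77 GiB.

16.8 GiB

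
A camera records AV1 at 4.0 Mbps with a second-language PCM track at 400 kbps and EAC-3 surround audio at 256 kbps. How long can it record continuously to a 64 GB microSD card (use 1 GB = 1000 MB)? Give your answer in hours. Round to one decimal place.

Audio total: 400 + 256 = 656 kbps = 0.656 Mbps.
Total bitrate: 4.0 + 0.656 = 4.656 Mbps.
Capacity: 64 GB = 512,000 Mb.
Recording time: 512,000 / 4.656 = 109,966 s ≈ 30.5 hours.

30.5 hours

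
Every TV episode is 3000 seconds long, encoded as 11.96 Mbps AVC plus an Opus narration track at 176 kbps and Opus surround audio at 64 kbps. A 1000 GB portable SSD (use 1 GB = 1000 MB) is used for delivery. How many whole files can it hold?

218

Audio total: 176 + 64 = 240 kbps = 0.240 Mbps.
Total bitrate: 12.200 Mbps.
Per item: 12.200 Mbps × 3000 s = 36,600 Mb = 4,575 MB.
Capacity: 1000 GB = 8,000,000 Mb; 218.58 items → 218 complete.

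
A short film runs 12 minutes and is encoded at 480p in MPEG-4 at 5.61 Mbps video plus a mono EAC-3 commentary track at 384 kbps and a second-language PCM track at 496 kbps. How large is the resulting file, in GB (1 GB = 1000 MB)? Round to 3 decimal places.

0.584 GB

12 min = 720 s
Audio total: 384 + 496 = 880 kbps = 0.880 Mbps.
Total bitrate: 5.61 + 0.880 = 6.490 Mbps.
Stream data: 6.490 Mbps × 720 s = 4672.8 Mb.
4,673 Mb ÷ 8 = 584.1 MB → 0.5841 GB.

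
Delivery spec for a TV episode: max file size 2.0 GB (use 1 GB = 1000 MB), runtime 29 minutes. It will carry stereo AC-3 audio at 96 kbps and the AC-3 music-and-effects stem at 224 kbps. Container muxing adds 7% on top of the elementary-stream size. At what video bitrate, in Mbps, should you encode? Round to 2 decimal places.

Budget: 2.0 GB = 16000.0 Mb.
Stream payload after overhead: 16000.0 / 1.07 = 14953.3 Mb.
29 min = 1740 s
Total bitrate budget: 14953.3 Mb / 1740 s = 8.594 Mbps.
Audio total: 96 + 224 = 320 kbps = 0.320 Mbps.
Video: 8.594 − 0.320 = 8.274 Mbps.

8.27 Mbps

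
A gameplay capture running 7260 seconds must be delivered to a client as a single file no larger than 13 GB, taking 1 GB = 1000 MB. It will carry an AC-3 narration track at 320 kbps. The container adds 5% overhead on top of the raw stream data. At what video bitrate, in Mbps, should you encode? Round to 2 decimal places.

13.32 Mbps

Budget: 13 GB = 104000.0 Mb.
Stream payload after overhead: 104000.0 / 1.05 = 99047.6 Mb.
Total bitrate budget: 99047.6 Mb / 7260 s = 13.643 Mbps.
Audio: 320 kbps = 0.320 Mbps.
Video: 13.643 − 0.320 = 13.323 Mbps.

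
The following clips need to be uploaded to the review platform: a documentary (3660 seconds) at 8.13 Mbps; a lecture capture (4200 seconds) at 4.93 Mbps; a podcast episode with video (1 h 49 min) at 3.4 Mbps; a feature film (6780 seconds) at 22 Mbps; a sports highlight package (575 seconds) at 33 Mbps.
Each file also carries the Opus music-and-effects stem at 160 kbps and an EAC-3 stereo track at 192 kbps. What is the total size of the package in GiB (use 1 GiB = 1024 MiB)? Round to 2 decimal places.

Audio total: 160 + 192 = 352 kbps = 0.352 Mbps.
documentary: 8.482 Mbps × 3660 s = 31044.1 Mb
lecture capture: 5.282 Mbps × 4200 s = 22184.4 Mb
podcast episode with video: 3.752 Mbps × 6540 s = 24538.1 Mb
feature film: 22.352 Mbps × 6780 s = 151546.6 Mb
sports highlight package: 33.352 Mbps × 575 s = 19177.4 Mb
Total: 248490.6 Mb = 31061.3 MB.
= 28.93 GiB.

28.93 GiB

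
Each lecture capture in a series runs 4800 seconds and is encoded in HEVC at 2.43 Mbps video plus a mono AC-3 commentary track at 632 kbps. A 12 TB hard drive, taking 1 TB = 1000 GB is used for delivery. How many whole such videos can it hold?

6531

Audio: 632 kbps = 0.632 Mbps.
Total bitrate: 3.062 Mbps.
Per item: 3.062 Mbps × 4800 s = 14,698 Mb = 1,837 MB.
Capacity: 12 TB = 96,000,000 Mb; 6531.68 items → 6531 complete.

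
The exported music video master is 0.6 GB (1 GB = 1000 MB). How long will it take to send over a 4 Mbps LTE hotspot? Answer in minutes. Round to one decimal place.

20.0 minutes

File: 0.6 GB = 4800.0 Mb.
At 4 Mbps: 4800.0 / 4 = 1200.0 s ≈ 20 minutes.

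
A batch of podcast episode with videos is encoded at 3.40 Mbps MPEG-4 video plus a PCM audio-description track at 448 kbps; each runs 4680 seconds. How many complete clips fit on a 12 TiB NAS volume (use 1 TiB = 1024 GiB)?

Audio: 448 kbps = 0.448 Mbps.
Total bitrate: 3.848 Mbps.
Per item: 3.848 Mbps × 4680 s = 18,009 Mb = 2,251 MB.
Capacity: 12 TiB = 105,553,116 Mb; 5861.25 items → 5861 complete.

5861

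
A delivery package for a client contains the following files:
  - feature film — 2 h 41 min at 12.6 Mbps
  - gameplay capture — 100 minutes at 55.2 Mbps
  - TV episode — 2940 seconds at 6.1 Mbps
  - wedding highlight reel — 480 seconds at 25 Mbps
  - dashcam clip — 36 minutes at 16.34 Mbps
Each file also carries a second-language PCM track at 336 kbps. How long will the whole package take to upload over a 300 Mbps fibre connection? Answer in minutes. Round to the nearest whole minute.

29 minutes

Audio: 336 kbps = 0.336 Mbps.
feature film: 12.936 Mbps × 9660 s = 124961.8 Mb
gameplay capture: 55.536 Mbps × 6000 s = 333216.0 Mb
TV episode: 6.436 Mbps × 2940 s = 18921.8 Mb
wedding highlight reel: 25.336 Mbps × 480 s = 12161.3 Mb
dashcam clip: 16.676 Mbps × 2160 s = 36020.2 Mb
Total: 525281.0 Mb = 65660.1 MB.
At 300 Mbps: 525281.0 / 300 = 1751 s ≈ 29.2 minutes.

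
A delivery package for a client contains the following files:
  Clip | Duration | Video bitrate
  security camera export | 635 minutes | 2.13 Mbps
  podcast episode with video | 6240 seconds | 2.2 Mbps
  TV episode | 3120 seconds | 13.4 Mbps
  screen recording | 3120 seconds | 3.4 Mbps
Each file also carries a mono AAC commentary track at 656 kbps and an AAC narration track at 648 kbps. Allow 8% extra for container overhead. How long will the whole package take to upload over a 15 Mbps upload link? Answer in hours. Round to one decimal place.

Audio total: 656 + 648 = 1304 kbps = 1.304 Mbps.
security camera export: 3.434 Mbps × 38100 s × 1.08 = 141302.2 Mb
podcast episode with video: 3.504 Mbps × 6240 s × 1.08 = 23614.2 Mb
TV episode: 14.704 Mbps × 3120 s × 1.08 = 49546.6 Mb
screen recording: 4.704 Mbps × 3120 s × 1.08 = 15850.6 Mb
Total: 230313.6 Mb = 28789.2 MB.
At 15 Mbps: 230313.6 / 15 = 15354 s ≈ 4.27 hours.

4.3 hours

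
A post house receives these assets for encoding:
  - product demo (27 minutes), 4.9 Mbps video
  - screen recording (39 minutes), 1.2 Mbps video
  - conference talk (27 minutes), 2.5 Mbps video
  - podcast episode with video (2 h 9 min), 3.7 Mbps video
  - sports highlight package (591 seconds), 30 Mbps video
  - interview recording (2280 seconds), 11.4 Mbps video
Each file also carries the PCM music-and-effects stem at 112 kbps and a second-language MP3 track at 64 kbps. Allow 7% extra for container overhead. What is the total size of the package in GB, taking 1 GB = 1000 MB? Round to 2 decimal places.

12.04 GB

Audio total: 112 + 64 = 176 kbps = 0.176 Mbps.
product demo: 5.076 Mbps × 1620 s × 1.07 = 8798.7 Mb
screen recording: 1.376 Mbps × 2340 s × 1.07 = 3445.2 Mb
conference talk: 2.676 Mbps × 1620 s × 1.07 = 4638.6 Mb
podcast episode with video: 3.876 Mbps × 7740 s × 1.07 = 32100.3 Mb
sports highlight package: 30.176 Mbps × 591 s × 1.07 = 19082.4 Mb
interview recording: 11.576 Mbps × 2280 s × 1.07 = 28240.8 Mb
Total: 96306.0 Mb = 12038.3 MB.
= 12.04 GB.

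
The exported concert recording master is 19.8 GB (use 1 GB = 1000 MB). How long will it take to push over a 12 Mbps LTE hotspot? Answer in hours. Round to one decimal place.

File: 19.8 GB = 158400.0 Mb.
At 12 Mbps: 158400.0 / 12 = 13200.0 s ≈ 3.67 hours.

3.7 hours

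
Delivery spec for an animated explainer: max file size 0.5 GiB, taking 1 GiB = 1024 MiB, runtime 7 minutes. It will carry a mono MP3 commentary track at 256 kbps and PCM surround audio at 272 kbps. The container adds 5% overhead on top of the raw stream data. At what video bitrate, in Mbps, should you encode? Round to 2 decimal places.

Budget: 0.5 GiB = 4295.0 Mb.
Stream payload after overhead: 4295.0 / 1.05 = 4090.4 Mb.
7 min = 420 s
Total bitrate budget: 4090.4 Mb / 420 s = 9.739 Mbps.
Audio total: 256 + 272 = 528 kbps = 0.528 Mbps.
Video: 9.739 − 0.528 = 9.211 Mbps.

9.21 Mbps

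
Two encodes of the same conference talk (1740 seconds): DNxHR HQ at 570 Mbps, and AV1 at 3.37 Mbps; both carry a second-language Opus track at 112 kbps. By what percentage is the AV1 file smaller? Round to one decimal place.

99.4%

Audio: 112 kbps = 0.112 Mbps.
DNxHR HQ: 570.112 Mbps × 1740 s = 991994.9 Mb = 123.999 GB.
AV1: 3.482 Mbps × 1740 s = 6058.7 Mb = 0.757 GB.
Reduction: (1 − 0.757/123.999) × 100 = 99.39%.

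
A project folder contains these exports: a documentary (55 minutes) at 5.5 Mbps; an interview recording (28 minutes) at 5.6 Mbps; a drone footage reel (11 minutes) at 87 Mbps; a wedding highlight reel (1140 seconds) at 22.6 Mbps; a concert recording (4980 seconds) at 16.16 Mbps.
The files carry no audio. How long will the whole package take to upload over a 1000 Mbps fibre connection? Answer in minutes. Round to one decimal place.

documentary: 5.500 Mbps × 3300 s = 18150.0 Mb
interview recording: 5.600 Mbps × 1680 s = 9408.0 Mb
drone footage reel: 87.000 Mbps × 660 s = 57420.0 Mb
wedding highlight reel: 22.600 Mbps × 1140 s = 25764.0 Mb
concert recording: 16.160 Mbps × 4980 s = 80476.8 Mb
Total: 191218.8 Mb = 23902.3 MB.
At 1000 Mbps: 191218.8 / 1000 = 191 s ≈ 3.19 minutes.

3.2 minutes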